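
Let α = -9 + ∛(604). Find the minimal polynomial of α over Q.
m_α(x) = x^3 + 27x^2 + 243x + 125

Set β = α + 9 = ∛(604), so β^3 = 604. Then (α + 9)^3 - 604 = 0, i.e. α is a root of g(x) = (x + 9)^3 - 604 = x^3 + 27x^2 + 243x + 125. Since g(x) = h(x + 9) where h(x) = x^3 - 604, and h is irreducible over Q (because 604 is not a perfect cube, so h has no rational root, and a monic cubic with no rational root is irreducible), g is also irreducible (irreducibility is preserved under the substitution x → x + 9). Hence m_α(x) = x^3 + 27x^2 + 243x + 125.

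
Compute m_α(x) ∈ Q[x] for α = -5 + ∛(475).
m_α(x) = x^3 + 15x^2 + 75x - 350

Set β = α + 5 = ∛(475), so β^3 = 475. Then (α + 5)^3 - 475 = 0, i.e. α is a root of g(x) = (x + 5)^3 - 475 = x^3 + 15x^2 + 75x - 350. Since g(x) = h(x + 5) where h(x) = x^3 - 475, and h is irreducible over Q (because 475 is not a perfect cube, so h has no rational root, and a monic cubic with no rational root is irreducible), g is also irreducible (irreducibility is preserved under the substitution x → x + 5). Hence m_α(x) = x^3 + 15x^2 + 75x - 350.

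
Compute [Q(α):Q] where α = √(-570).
[Q(α):Q] = 2

[Q(α):Q] equals the degree of the minimal polynomial of α. Here α^2 = -570 and x^2 + 570 is irreducible (d = -570 is squarefree, ≠ 1, hence not a square), so deg(m_α) = 2. Thus [Q(α):Q] = 2.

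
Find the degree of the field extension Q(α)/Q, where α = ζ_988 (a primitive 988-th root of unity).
[Q(α):Q] = 432

The minimal polynomial of ζ_988 over Q is the 988-th cyclotomic polynomial Φ_988(x), which is irreducible over Q and has degree φ(988) = 432. Hence [Q(α):Q] = φ(988) = 432.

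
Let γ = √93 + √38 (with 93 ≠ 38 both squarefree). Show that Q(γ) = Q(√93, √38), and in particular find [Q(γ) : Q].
[Q(γ) : Q] = 4 (equivalently, Q(γ) = Q(√93, √38))

Obviously Q(γ) ⊆ Q(√93, √38), and [Q(√93, √38):Q] = 4 (since 93, 38 are distinct squarefree integers > 1 with 3534 not a perfect square). To show equality we compute the minimal polynomial of γ. From γ = √93 + √38: γ^2 = 93 + 2√(3534) + 38 = 131 + 2√(3534), so γ^2 - 131 = 2√(3534); squaring, (γ^2 - 131)^2 = 4·3534, i.e. γ^4 - 262γ^2 + 17161 - 14136 = 0, i.e. γ^4 - 262γ^2 + 3025 = 0. So γ is a root of x^4 - 262x^2 + 3025. This polynomial is irreducible over Q: it has no rational root (each ±√93 ± √38 is irrational), and any factorization into two quadratics over Q would force √(3534) ∈ Q (pairing opposite roots) or √93, √38 ∈ Q (other pairings), all impossible. Hence [Q(γ):Q] = 4 = [Q(√93, √38):Q], so Q(γ) = Q(√93, √38).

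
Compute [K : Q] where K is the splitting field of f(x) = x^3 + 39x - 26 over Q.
[K : Q] = 6

By the rational root test, any rational root of the monic integer polynomial f(x) = x^3 + 39x - 26 must be an integer dividing the constant term -26, i.e. one of ±{1, 2, 13, 26}. Evaluating: f(1) = 14, f(-1) = -66, f(2) = 60, f(-2) = -112, f(13) = 2678, f(-13) = -2730, f(26) = 18564, f(-26) = -18616; none is 0, so f has no rational root and is therefore irreducible over Q (a cubic with no linear factor over a field is irreducible). For an irreducible cubic, the Galois group is A_3 or S_3 according as the discriminant disc(f) = -4a^3 - 27b^2 = -4·(39)^3 - 27·(-26)^2 = -255528 is or is not a square in Q. Here disc(f) = -255528 is not a perfect square in Q, so the Galois group of f over Q is not contained in A_3 and must be all of S_3. The splitting field has degree |S_3| = 6 over Q, so [K : Q] = 6.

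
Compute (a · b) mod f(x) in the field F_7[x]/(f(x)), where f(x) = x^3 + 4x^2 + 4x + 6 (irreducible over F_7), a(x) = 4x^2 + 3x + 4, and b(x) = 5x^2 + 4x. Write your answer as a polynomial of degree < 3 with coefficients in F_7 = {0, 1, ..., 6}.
a · b ≡ x^2 + x (mod f(x))

Multiply in F_7[x]: a(x)·b(x) = (4x^2 + 3x + 4)·(5x^2 + 4x) = 6x^4 + 3x^3 + 4x^2 + 2x. This has degree ≥ 3, so divide by f(x) over F_7: 6x^4 + 3x^3 + 4x^2 + 2x = (6x)·(x^3 + 4x^2 + 4x + 6) + (x^2 + x). Hence a·b ≡ x^2 + x (mod f). (F_7[x]/(f) is a field with 7^3 = 343 elements since f is irreducible of degree 3.)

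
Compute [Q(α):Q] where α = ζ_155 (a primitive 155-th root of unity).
[Q(α):Q] = 120

The minimal polynomial of ζ_155 over Q is the 155-th cyclotomic polynomial Φ_155(x), which is irreducible over Q and has degree φ(155) = 120. Hence [Q(α):Q] = φ(155) = 120.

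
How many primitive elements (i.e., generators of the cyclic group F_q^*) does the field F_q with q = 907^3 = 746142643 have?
There are φ(746142642) = 211766400 primitive elements

F_q^* is cyclic of order q - 1 = 746142642. A cyclic group of order m has exactly φ(m) generators. Here m = 746142642 = 2 · 3^2 · 7 · 151 · 39217, so the number of primitive elements is φ(746142642) = 211766400.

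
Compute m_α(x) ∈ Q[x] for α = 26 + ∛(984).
m_α(x) = x^3 - 78x^2 + 2028x - 18560

Set β = α - 26 = ∛(984), so β^3 = 984. Then (α - 26)^3 - 984 = 0, i.e. α is a root of g(x) = (x - 26)^3 - 984 = x^3 - 78x^2 + 2028x - 18560. Since g(x) = h(x - 26) where h(x) = x^3 - 984, and h is irreducible over Q (because 984 is not a perfect cube, so h has no rational root, and a monic cubic with no rational root is irreducible), g is also irreducible (irreducibility is preserved under the substitution x → x - 26). Hence m_α(x) = x^3 - 78x^2 + 2028x - 18560.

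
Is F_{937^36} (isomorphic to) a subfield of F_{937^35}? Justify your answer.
No: F_{937^36} is not a subfield of F_{937^35}

F_{p^m} embeds in F_{p^n} iff m | n. Here 36 ∤ 35 (since 35 = 0·36 + 35 with remainder 35 ≠ 0), so F_{937^36} is not a subfield of F_{937^35}. Equivalently: if it were, the tower law would give 36 = [F_{937^36}:F_937] dividing [F_{937^35}:F_937] = 35, contradiction.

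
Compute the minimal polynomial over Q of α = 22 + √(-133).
m_α(x) = x^2 - 44x + 617

From α - 22 = √(-133), squaring gives (α - 22)^2 = -133, i.e. α^2 - 44α + 484 = -133, so α^2 - 44α + 617 = 0. The discriminant of x^2 - 44x + 617 is (-44)^2 - 4·(617) = 1936 - 2468 = -532, and 4·(-133) is not a perfect square in Q since -133 is squarefree and ≠ 1. Hence x^2 - 44x + 617 is irreducible over Q and is the minimal polynomial of α.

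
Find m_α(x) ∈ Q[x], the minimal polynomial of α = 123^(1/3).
m_α(x) = x^3 - 123

α satisfies α^3 = 123, so x^3 - 123 annihilates α. By the rational root test, a rational root p/q (in lowest terms) of x^3 - 123 would satisfy p^3 = 123 q^3, forcing q = 1 and p^3 = 123; but 123 is not a perfect cube, contradiction. A monic cubic over Q with no rational root is irreducible (any nontrivial factorization would include a linear factor). Hence x^3 - 123 is the minimal polynomial of α, and in particular [Q(α):Q] = 3.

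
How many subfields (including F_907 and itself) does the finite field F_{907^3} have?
F_{907^3} has 2 subfields

The subfields of F_{p^n} are exactly the fields F_{p^d} for d | n (each is the fixed field of the unique index-d subgroup of Gal(F_{p^n}/F_p) ≅ Z/nZ). The divisors of n = 3 are {1, 3}, giving 2 subfields: F_{907^1}, F_{907^3}.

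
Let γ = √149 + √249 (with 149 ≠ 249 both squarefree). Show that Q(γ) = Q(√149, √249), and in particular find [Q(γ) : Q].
[Q(γ) : Q] = 4 (equivalently, Q(γ) = Q(√149, √249))

Obviously Q(γ) ⊆ Q(√149, √249), and [Q(√149, √249):Q] = 4 (since 149, 249 are distinct squarefree integers > 1 with 37101 not a perfect square). To show equality we compute the minimal polynomial of γ. From γ = √149 + √249: γ^2 = 149 + 2√(37101) + 249 = 398 + 2√(37101), so γ^2 - 398 = 2√(37101); squaring, (γ^2 - 398)^2 = 4·37101, i.e. γ^4 - 796γ^2 + 158404 - 148404 = 0, i.e. γ^4 - 796γ^2 + 10000 = 0. So γ is a root of x^4 - 796x^2 + 10000. This polynomial is irreducible over Q: it has no rational root (each ±√149 ± √249 is irrational), and any factorization into two quadratics over Q would force √(37101) ∈ Q (pairing opposite roots) or √149, √249 ∈ Q (other pairings), all impossible. Hence [Q(γ):Q] = 4 = [Q(√149, √249):Q], so Q(γ) = Q(√149, √249).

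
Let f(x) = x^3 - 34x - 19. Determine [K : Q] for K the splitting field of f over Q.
[K : Q] = 6

By the rational root test, any rational root of the monic integer polynomial f(x) = x^3 - 34x - 19 must be an integer dividing the constant term -19, i.e. one of ±{1, 19}. Evaluating: f(1) = -52, f(-1) = 14, f(19) = 6194, f(-19) = -6232; none is 0, so f has no rational root and is therefore irreducible over Q (a cubic with no linear factor over a field is irreducible). For an irreducible cubic, the Galois group is A_3 or S_3 according as the discriminant disc(f) = -4a^3 - 27b^2 = -4·(-34)^3 - 27·(-19)^2 = 147469 is or is not a square in Q. Here disc(f) = 147469 is not a perfect square in Q, so the Galois group of f over Q is not contained in A_3 and must be all of S_3. The splitting field has degree |S_3| = 6 over Q, so [K : Q] = 6.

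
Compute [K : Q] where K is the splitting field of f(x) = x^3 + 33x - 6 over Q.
[K : Q] = 6

By the rational root test, any rational root of the monic integer polynomial f(x) = x^3 + 33x - 6 must be an integer dividing the constant term -6, i.e. one of ±{1, 2, 3, 6}. Evaluating: f(1) = 28, f(-1) = -40, f(2) = 68, f(-2) = -80, f(3) = 120, f(-3) = -132, f(6) = 408, f(-6) = -420; none is 0, so f has no rational root and is therefore irreducible over Q (a cubic with no linear factor over a field is irreducible). For an irreducible cubic, the Galois group is A_3 or S_3 according as the discriminant disc(f) = -4a^3 - 27b^2 = -4·(33)^3 - 27·(-6)^2 = -144720 is or is not a square in Q. Here disc(f) = -144720 is not a perfect square in Q, so the Galois group of f over Q is not contained in A_3 and must be all of S_3. The splitting field has degree |S_3| = 6 over Q, so [K : Q] = 6.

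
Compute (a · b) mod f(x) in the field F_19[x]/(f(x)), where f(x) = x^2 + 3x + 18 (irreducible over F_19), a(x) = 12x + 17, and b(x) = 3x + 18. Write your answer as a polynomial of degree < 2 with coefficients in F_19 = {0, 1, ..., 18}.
a · b ≡ 7x (mod f(x))

Multiply in F_19[x]: a(x)·b(x) = (12x + 17)·(3x + 18) = 17x^2 + x + 2. This has degree ≥ 2, so divide by f(x) over F_19: 17x^2 + x + 2 = (17)·(x^2 + 3x + 18) + (7x). Hence a·b ≡ 7x (mod f). (F_19[x]/(f) is a field with 19^2 = 361 elements since f is irreducible of degree 2.)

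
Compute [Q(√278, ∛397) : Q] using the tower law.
[Q(√278, ∛397) : Q] = 6

Let L = Q(√278, ∛397). Since Q(√278) ⊂ L and [Q(√278):Q] = 2, the tower law gives 2 | [L:Q]. Likewise Q(∛397) ⊂ L with [Q(∛397):Q] = 3 (because 397 is not a perfect cube), so 3 | [L:Q]. As gcd(2,3) = 1, [L:Q] is divisible by 6. Conversely L is generated over Q by √278 and ∛397, so [L:Q] ≤ 2·3 = 6. Therefore [Q(√278, ∛397) : Q] = 6.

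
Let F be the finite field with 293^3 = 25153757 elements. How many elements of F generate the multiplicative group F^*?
There are φ(25153756) = 12404448 primitive elements

F_q^* is cyclic of order q - 1 = 25153756. A cyclic group of order m has exactly φ(m) generators. Here m = 25153756 = 2^2 · 73 · 86143, so the number of primitive elements is φ(25153756) = 12404448.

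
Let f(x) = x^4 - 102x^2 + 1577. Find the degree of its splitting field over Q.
[K : Q] = 4

Solving the quadratic in x^2: x^2 = (102 ± √(102^2 - 4·1577))/2 = (102 ± √4096)/2 = (102 ± 64)/2, giving x^2 = 19 or x^2 = 83. So f(x) = (x^2 - 19)(x^2 - 83) and the roots of f are ±√19, ±√83. Hence the splitting field is K = Q(√19, √83). Since 19 and 83 are distinct squarefree integers > 1, their product 1577 is not a perfect square, so √83 ∉ Q(√19). By the tower law [K:Q] = [Q(√19,√83):Q(√19)] · [Q(√19):Q] = 2 · 2 = 4.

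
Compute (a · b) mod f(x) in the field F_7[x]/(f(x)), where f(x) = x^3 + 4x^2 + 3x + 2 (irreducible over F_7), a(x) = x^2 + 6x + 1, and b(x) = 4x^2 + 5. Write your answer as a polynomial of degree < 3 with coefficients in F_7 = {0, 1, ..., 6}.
a · b ≡ 5x + 3 (mod f(x))

Multiply in F_7[x]: a(x)·b(x) = (x^2 + 6x + 1)·(4x^2 + 5) = 4x^4 + 3x^3 + 2x^2 + 2x + 5. This has degree ≥ 3, so divide by f(x) over F_7: 4x^4 + 3x^3 + 2x^2 + 2x + 5 = (4x + 1)·(x^3 + 4x^2 + 3x + 2) + (5x + 3). Hence a·b ≡ 5x + 3 (mod f). (F_7[x]/(f) is a field with 7^3 = 343 elements since f is irreducible of degree 3.)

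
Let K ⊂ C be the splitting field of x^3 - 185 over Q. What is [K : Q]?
[K : Q] = 6

The roots of x^3 - 185 are ∛185, ω∛185, ω^2∛185 where ω = e^(2πi/3) is a primitive cube root of unity, so K = Q(∛185, ω). Now [Q(∛185):Q] = 3 (since 185 is not a perfect cube, x^3 - 185 is irreducible) and [Q(ω):Q] = 2. Both 2 and 3 divide [K:Q], and [K:Q] ≤ 3·2 = 6, so [K:Q] = 6. (Equivalently: Q(∛185) ⊂ R but ω ∉ R, so [K : Q(∛185)] = 2.)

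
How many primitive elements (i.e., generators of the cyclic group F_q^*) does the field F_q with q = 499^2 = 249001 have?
There are φ(249000) = 65600 primitive elements

F_q^* is cyclic of order q - 1 = 249000. A cyclic group of order m has exactly φ(m) generators. Here m = 249000 = 2^3 · 3 · 5^3 · 83, so the number of primitive elements is φ(249000) = 65600.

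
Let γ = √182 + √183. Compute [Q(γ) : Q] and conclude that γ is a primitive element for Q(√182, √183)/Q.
[Q(γ) : Q] = 4 (equivalently, Q(γ) = Q(√182, √183))

Obviously Q(γ) ⊆ Q(√182, √183), and [Q(√182, √183):Q] = 4 (since 182, 183 are distinct squarefree integers > 1 with 33306 not a perfect square). To show equality we compute the minimal polynomial of γ. From γ = √182 + √183: γ^2 = 182 + 2√(33306) + 183 = 365 + 2√(33306), so γ^2 - 365 = 2√(33306); squaring, (γ^2 - 365)^2 = 4·33306, i.e. γ^4 - 730γ^2 + 133225 - 133224 = 0, i.e. γ^4 - 730γ^2 + 1 = 0. So γ is a root of x^4 - 730x^2 + 1. This polynomial is irreducible over Q: it has no rational root (each ±√182 ± √183 is irrational), and any factorization into two quadratics over Q would force √(33306) ∈ Q (pairing opposite roots) or √182, √183 ∈ Q (other pairings), all impossible. Hence [Q(γ):Q] = 4 = [Q(√182, √183):Q], so Q(γ) = Q(√182, √183).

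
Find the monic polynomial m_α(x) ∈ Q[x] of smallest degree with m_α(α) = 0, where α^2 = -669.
m_α(x) = x^2 + 669

α satisfies α^2 + 669 = 0, so x^2 + 669 annihilates α. Since d = -669 is squarefree and ≠ 1, it is not a perfect square in Q, so x^2 + 669 has no rational root and is therefore irreducible over Q (a degree-2 polynomial over a field is irreducible iff it has no root). Hence m_α(x) = x^2 + 669.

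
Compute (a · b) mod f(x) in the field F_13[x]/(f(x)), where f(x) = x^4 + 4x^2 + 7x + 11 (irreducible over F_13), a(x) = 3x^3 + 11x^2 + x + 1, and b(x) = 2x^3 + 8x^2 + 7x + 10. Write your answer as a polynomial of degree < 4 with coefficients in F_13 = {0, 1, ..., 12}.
a · b ≡ 8x^3 + 7x + 2 (mod f(x))

Multiply in F_13[x]: a(x)·b(x) = (3x^3 + 11x^2 + x + 1)·(2x^3 + 8x^2 + 7x + 10) = 6x^6 + 7x^5 + 7x^4 + 8x^2 + 4x + 10. This has degree ≥ 4, so divide by f(x) over F_13: 6x^6 + 7x^5 + 7x^4 + 8x^2 + 4x + 10 = (6x^2 + 7x + 9)·(x^4 + 4x^2 + 7x + 11) + (8x^3 + 7x + 2). Hence a·b ≡ 8x^3 + 7x + 2 (mod f). (F_13[x]/(f) is a field with 13^4 = 28561 elements since f is irreducible of degree 4.)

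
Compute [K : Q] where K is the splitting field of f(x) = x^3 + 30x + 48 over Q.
[K : Q] = 6

By the rational root test, any rational root of the monic integer polynomial f(x) = x^3 + 30x + 48 must be an integer dividing the constant term 48, i.e. one of ±{1, 2, 3, 4, 6, 8, 12, 16, 24, 48}. Evaluating: f(1) = 79, f(-1) = 17, f(2) = 116, f(-2) = -20, f(3) = 165, f(-3) = -69, f(4) = 232, f(-4) = -136, f(6) = 444, f(-6) = -348, f(8) = 800, f(-8) = -704, f(12) = 2136, f(-12) = -2040, f(16) = 4624, f(-16) = -4528, f(24) = 14592, f(-24) = -14496, f(48) = 112080, f(-48) = -111984; none is 0, so f has no rational root and is therefore irreducible over Q (a cubic with no linear factor over a field is irreducible). For an irreducible cubic, the Galois group is A_3 or S_3 according as the discriminant disc(f) = -4a^3 - 27b^2 = -4·(30)^3 - 27·(48)^2 = -170208 is or is not a square in Q. Here disc(f) = -170208 is not a perfect square in Q, so the Galois group of f over Q is not contained in A_3 and must be all of S_3. The splitting field has degree |S_3| = 6 over Q, so [K : Q] = 6.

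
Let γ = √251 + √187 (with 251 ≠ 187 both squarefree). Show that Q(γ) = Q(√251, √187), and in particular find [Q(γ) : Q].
[Q(γ) : Q] = 4 (equivalently, Q(γ) = Q(√251, √187))

Obviously Q(γ) ⊆ Q(√251, √187), and [Q(√251, √187):Q] = 4 (since 251, 187 are distinct squarefree integers > 1 with 46937 not a perfect square). To show equality we compute the minimal polynomial of γ. From γ = √251 + √187: γ^2 = 251 + 2√(46937) + 187 = 438 + 2√(46937), so γ^2 - 438 = 2√(46937); squaring, (γ^2 - 438)^2 = 4·46937, i.e. γ^4 - 876γ^2 + 191844 - 187748 = 0, i.e. γ^4 - 876γ^2 + 4096 = 0. So γ is a root of x^4 - 876x^2 + 4096. This polynomial is irreducible over Q: it has no rational root (each ±√251 ± √187 is irrational), and any factorization into two quadratics over Q would force √(46937) ∈ Q (pairing opposite roots) or √251, √187 ∈ Q (other pairings), all impossible. Hence [Q(γ):Q] = 4 = [Q(√251, √187):Q], so Q(γ) = Q(√251, √187).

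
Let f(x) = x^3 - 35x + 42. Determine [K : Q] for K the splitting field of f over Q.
[K : Q] = 6

By the rational root test, any rational root of the monic integer polynomial f(x) = x^3 - 35x + 42 must be an integer dividing the constant term 42, i.e. one of ±{1, 2, 3, 6, 7, 14, 21, 42}. Evaluating: f(1) = 8, f(-1) = 76, f(2) = -20, f(-2) = 104, f(3) = -36, f(-3) = 120, f(6) = 48, f(-6) = 36, f(7) = 140, f(-7) = -56, f(14) = 2296, f(-14) = -2212, f(21) = 8568, f(-21) = -8484, f(42) = 72660, f(-42) = -72576; none is 0, so f has no rational root and is therefore irreducible over Q (a cubic with no linear factor over a field is irreducible). For an irreducible cubic, the Galois group is A_3 or S_3 according as the discriminant disc(f) = -4a^3 - 27b^2 = -4·(-35)^3 - 27·(42)^2 = 123872 is or is not a square in Q. Here disc(f) = 123872 is not a perfect square in Q, so the Galois group of f over Q is not contained in A_3 and must be all of S_3. The splitting field has degree |S_3| = 6 over Q, so [K : Q] = 6.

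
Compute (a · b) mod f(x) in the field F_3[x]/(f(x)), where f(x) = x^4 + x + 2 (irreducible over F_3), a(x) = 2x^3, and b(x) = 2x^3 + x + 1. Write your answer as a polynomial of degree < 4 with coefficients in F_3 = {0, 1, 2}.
a · b ≡ x^3 + x^2 + x + 2 (mod f(x))

Multiply in F_3[x]: a(x)·b(x) = (2x^3)·(2x^3 + x + 1) = x^6 + 2x^4 + 2x^3. This has degree ≥ 4, so divide by f(x) over F_3: x^6 + 2x^4 + 2x^3 = (x^2 + 2)·(x^4 + x + 2) + (x^3 + x^2 + x + 2). Hence a·b ≡ x^3 + x^2 + x + 2 (mod f). (F_3[x]/(f) is a field with 3^4 = 81 elements since f is irreducible of degree 4.)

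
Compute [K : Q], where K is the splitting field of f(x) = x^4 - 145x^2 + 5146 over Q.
[K : Q] = 4

Solving the quadratic in x^2: x^2 = (145 ± √(145^2 - 4·5146))/2 = (145 ± √441)/2 = (145 ± 21)/2, giving x^2 = 83 or x^2 = 62. So f(x) = (x^2 - 83)(x^2 - 62) and the roots of f are ±√83, ±√62. Hence the splitting field is K = Q(√83, √62). Since 83 and 62 are distinct squarefree integers > 1, their product 5146 is not a perfect square, so √62 ∉ Q(√83). By the tower law [K:Q] = [Q(√83,√62):Q(√83)] · [Q(√83):Q] = 2 · 2 = 4.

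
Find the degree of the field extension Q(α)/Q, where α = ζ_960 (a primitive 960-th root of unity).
[Q(α):Q] = 256

The minimal polynomial of ζ_960 over Q is the 960-th cyclotomic polynomial Φ_960(x), which is irreducible over Q and has degree φ(960) = 256. Hence [Q(α):Q] = φ(960) = 256.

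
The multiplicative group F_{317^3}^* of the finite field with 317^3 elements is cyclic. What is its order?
|F_{317^3}^*| = 31855012

F_{317^3} has 317^3 = 31855013 elements; its multiplicative group consists of all nonzero elements, so |F_{317^3}^*| = 31855013 - 1 = 31855012. (It is cyclic since any finite subgroup of the multiplicative group of a field is cyclic.)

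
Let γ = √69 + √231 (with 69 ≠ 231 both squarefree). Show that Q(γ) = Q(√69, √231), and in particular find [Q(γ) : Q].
[Q(γ) : Q] = 4 (equivalently, Q(γ) = Q(√69, √231))

Obviously Q(γ) ⊆ Q(√69, √231), and [Q(√69, √231):Q] = 4 (since 69, 231 are distinct squarefree integers > 1 with 15939 not a perfect square). To show equality we compute the minimal polynomial of γ. From γ = √69 + √231: γ^2 = 69 + 2√(15939) + 231 = 300 + 2√(15939), so γ^2 - 300 = 2√(15939); squaring, (γ^2 - 300)^2 = 4·15939, i.e. γ^4 - 600γ^2 + 90000 - 63756 = 0, i.e. γ^4 - 600γ^2 + 26244 = 0. So γ is a root of x^4 - 600x^2 + 26244. This polynomial is irreducible over Q: it has no rational root (each ±√69 ± √231 is irrational), and any factorization into two quadratics over Q would force √(15939) ∈ Q (pairing opposite roots) or √69, √231 ∈ Q (other pairings), all impossible. Hence [Q(γ):Q] = 4 = [Q(√69, √231):Q], so Q(γ) = Q(√69, √231).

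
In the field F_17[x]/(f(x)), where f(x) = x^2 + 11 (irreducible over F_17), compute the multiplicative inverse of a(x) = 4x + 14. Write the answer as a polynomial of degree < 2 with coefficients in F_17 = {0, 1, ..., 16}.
a(x)^(-1) ≡ 2x + 10 (mod f(x))

Since f is irreducible over F_17, F_17[x]/(f) is a field and a(x) ≠ 0 has an inverse. Apply the extended Euclidean algorithm to f(x) and a(x) in F_17[x]: f(x) = (13x + 14)·a(x) + (2). The last nonzero remainder is the constant 2 = gcd(f, a) in F_17. Back-substituting through the division chain expresses 2 = s(x)·a(x) + t(x)·f(x) with s(x) ≡ 4x + 3 (mod f), so (4x + 3)·a(x) ≡ 2 (mod f). Multiplying by 2^(-1) ≡ 9 in F_17 gives a(x)^(-1) ≡ 9·(4x + 3) ≡ 2x + 10 (mod f). Check: (4x + 14)·(2x + 10) = 8x^2 + 4 ≡ 1 (mod x^2 + 11).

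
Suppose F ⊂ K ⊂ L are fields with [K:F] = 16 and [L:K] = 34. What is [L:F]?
[L:F] = 544

The tower law says that for any tower of field extensions F ⊂ K ⊂ L with finite degrees, [L:F] = [L:K] · [K:F]. Here this gives [L:F] = 34 · 16 = 544.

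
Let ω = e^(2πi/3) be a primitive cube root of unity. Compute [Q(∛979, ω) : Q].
[Q(∛979, ω) : Q] = 6

[Q(∛979):Q] = 3 (min poly x^3 - 979, irreducible since 979 is not a perfect cube). [Q(ω):Q] = 2 (min poly x^2 + x + 1). Since Q(∛979) ⊂ R and ω ∉ R, we have ω ∉ Q(∛979), so x^2 + x + 1 remains irreducible over Q(∛979) and [Q(∛979, ω) : Q(∛979)] = 2. By the tower law, [Q(∛979, ω) : Q] = 3 · 2 = 6. (In fact Q(∛979, ω) is the splitting field of x^3 - 979 over Q.)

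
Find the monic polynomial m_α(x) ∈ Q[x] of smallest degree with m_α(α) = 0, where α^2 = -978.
m_α(x) = x^2 + 978

α satisfies α^2 + 978 = 0, so x^2 + 978 annihilates α. Since d = -978 is squarefree and ≠ 1, it is not a perfect square in Q, so x^2 + 978 has no rational root and is therefore irreducible over Q (a degree-2 polynomial over a field is irreducible iff it has no root). Hence m_α(x) = x^2 + 978.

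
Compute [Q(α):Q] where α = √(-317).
[Q(α):Q] = 2

[Q(α):Q] equals the degree of the minimal polynomial of α. Here α^2 = -317 and x^2 + 317 is irreducible (d = -317 is squarefree, ≠ 1, hence not a square), so deg(m_α) = 2. Thus [Q(α):Q] = 2.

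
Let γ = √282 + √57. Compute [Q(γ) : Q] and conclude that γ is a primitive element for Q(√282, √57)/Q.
[Q(γ) : Q] = 4 (equivalently, Q(γ) = Q(√282, √57))

Obviously Q(γ) ⊆ Q(√282, √57), and [Q(√282, √57):Q] = 4 (since 282, 57 are distinct squarefree integers > 1 with 16074 not a perfect square). To show equality we compute the minimal polynomial of γ. From γ = √282 + √57: γ^2 = 282 + 2√(16074) + 57 = 339 + 2√(16074), so γ^2 - 339 = 2√(16074); squaring, (γ^2 - 339)^2 = 4·16074, i.e. γ^4 - 678γ^2 + 114921 - 64296 = 0, i.e. γ^4 - 678γ^2 + 50625 = 0. So γ is a root of x^4 - 678x^2 + 50625. This polynomial is irreducible over Q: it has no rational root (each ±√282 ± √57 is irrational), and any factorization into two quadratics over Q would force √(16074) ∈ Q (pairing opposite roots) or √282, √57 ∈ Q (other pairings), all impossible. Hence [Q(γ):Q] = 4 = [Q(√282, √57):Q], so Q(γ) = Q(√282, √57).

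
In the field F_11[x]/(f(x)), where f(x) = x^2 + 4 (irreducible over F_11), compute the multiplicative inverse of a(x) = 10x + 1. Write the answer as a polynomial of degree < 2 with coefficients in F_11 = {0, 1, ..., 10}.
a(x)^(-1) ≡ 9x + 9 (mod f(x))

Since f is irreducible over F_11, F_11[x]/(f) is a field and a(x) ≠ 0 has an inverse. Apply the extended Euclidean algorithm to f(x) and a(x) in F_11[x]: f(x) = (10x + 10)·a(x) + (5). The last nonzero remainder is the constant 5 = gcd(f, a) in F_11. Back-substituting through the division chain expresses 5 = s(x)·a(x) + t(x)·f(x) with s(x) ≡ x + 1 (mod f), so (x + 1)·a(x) ≡ 5 (mod f). Multiplying by 5^(-1) ≡ 9 in F_11 gives a(x)^(-1) ≡ 9·(x + 1) ≡ 9x + 9 (mod f). Check: (10x + 1)·(9x + 9) = 2x^2 + 9 ≡ 1 (mod x^2 + 4).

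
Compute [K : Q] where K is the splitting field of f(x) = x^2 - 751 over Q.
[K : Q] = 2

f(x) = x^2 - 751 factors as (x - √751)(x + √751). The splitting field is K = Q(√751). Since 751 is squarefree and > 1, it is not a perfect square, so x^2 - 751 is irreducible over Q and [Q(√751) : Q] = 2. Hence [K : Q] = 2.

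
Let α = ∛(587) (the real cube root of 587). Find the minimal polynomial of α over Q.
m_α(x) = x^3 - 587

α satisfies α^3 = 587, so x^3 - 587 annihilates α. By the rational root test, a rational root p/q (in lowest terms) of x^3 - 587 would satisfy p^3 = 587 q^3, forcing q = 1 and p^3 = 587; but 587 is not a perfect cube, contradiction. A monic cubic over Q with no rational root is irreducible (any nontrivial factorization would include a linear factor). Hence x^3 - 587 is the minimal polynomial of α, and in particular [Q(α):Q] = 3.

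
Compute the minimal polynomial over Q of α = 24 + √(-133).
m_α(x) = x^2 - 48x + 709

From α - 24 = √(-133), squaring gives (α - 24)^2 = -133, i.e. α^2 - 48α + 576 = -133, so α^2 - 48α + 709 = 0. The discriminant of x^2 - 48x + 709 is (-48)^2 - 4·(709) = 2304 - 2836 = -532, and 4·(-133) is not a perfect square in Q since -133 is squarefree and ≠ 1. Hence x^2 - 48x + 709 is irreducible over Q and is the minimal polynomial of α.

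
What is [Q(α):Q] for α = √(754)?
[Q(α):Q] = 2

[Q(α):Q] equals the degree of the minimal polynomial of α. Here α^2 = 754 and x^2 - 754 is irreducible (d = 754 is squarefree, ≠ 1, hence not a square), so deg(m_α) = 2. Thus [Q(α):Q] = 2.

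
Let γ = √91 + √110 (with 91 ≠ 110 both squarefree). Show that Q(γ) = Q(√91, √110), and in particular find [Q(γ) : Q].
[Q(γ) : Q] = 4 (equivalently, Q(γ) = Q(√91, √110))

Obviously Q(γ) ⊆ Q(√91, √110), and [Q(√91, √110):Q] = 4 (since 91, 110 are distinct squarefree integers > 1 with 10010 not a perfect square). To show equality we compute the minimal polynomial of γ. From γ = √91 + √110: γ^2 = 91 + 2√(10010) + 110 = 201 + 2√(10010), so γ^2 - 201 = 2√(10010); squaring, (γ^2 - 201)^2 = 4·10010, i.e. γ^4 - 402γ^2 + 40401 - 40040 = 0, i.e. γ^4 - 402γ^2 + 361 = 0. So γ is a root of x^4 - 402x^2 + 361. This polynomial is irreducible over Q: it has no rational root (each ±√91 ± √110 is irrational), and any factorization into two quadratics over Q would force √(10010) ∈ Q (pairing opposite roots) or √91, √110 ∈ Q (other pairings), all impossible. Hence [Q(γ):Q] = 4 = [Q(√91, √110):Q], so Q(γ) = Q(√91, √110).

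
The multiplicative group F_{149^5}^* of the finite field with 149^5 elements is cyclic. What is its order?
|F_{149^5}^*| = 73439775748

F_{149^5} has 149^5 = 73439775749 elements; its multiplicative group consists of all nonzero elements, so |F_{149^5}^*| = 73439775749 - 1 = 73439775748. (It is cyclic since any finite subgroup of the multiplicative group of a field is cyclic.)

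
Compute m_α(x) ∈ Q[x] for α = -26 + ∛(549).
m_α(x) = x^3 + 78x^2 + 2028x + 17027

Set β = α + 26 = ∛(549), so β^3 = 549. Then (α + 26)^3 - 549 = 0, i.e. α is a root of g(x) = (x + 26)^3 - 549 = x^3 + 78x^2 + 2028x + 17027. Since g(x) = h(x + 26) where h(x) = x^3 - 549, and h is irreducible over Q (because 549 is not a perfect cube, so h has no rational root, and a monic cubic with no rational root is irreducible), g is also irreducible (irreducibility is preserved under the substitution x → x + 26). Hence m_α(x) = x^3 + 78x^2 + 2028x + 17027.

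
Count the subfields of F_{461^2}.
F_{461^2} has 2 subfields

The subfields of F_{p^n} are exactly the fields F_{p^d} for d | n (each is the fixed field of the unique index-d subgroup of Gal(F_{p^n}/F_p) ≅ Z/nZ). The divisors of n = 2 are {1, 2}, giving 2 subfields: F_{461^1}, F_{461^2}.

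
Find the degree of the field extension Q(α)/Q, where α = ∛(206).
[Q(α):Q] = 3

The minimal polynomial of α is x^3 - 206, irreducible over Q since 206 is not a perfect cube (so x^3 - 206 has no rational root). Hence [Q(α):Q] = deg(m_α) = 3.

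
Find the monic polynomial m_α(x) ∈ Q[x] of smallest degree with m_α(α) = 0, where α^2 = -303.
m_α(x) = x^2 + 303

α satisfies α^2 + 303 = 0, so x^2 + 303 annihilates α. Since d = -303 is squarefree and ≠ 1, it is not a perfect square in Q, so x^2 + 303 has no rational root and is therefore irreducible over Q (a degree-2 polynomial over a field is irreducible iff it has no root). Hence m_α(x) = x^2 + 303.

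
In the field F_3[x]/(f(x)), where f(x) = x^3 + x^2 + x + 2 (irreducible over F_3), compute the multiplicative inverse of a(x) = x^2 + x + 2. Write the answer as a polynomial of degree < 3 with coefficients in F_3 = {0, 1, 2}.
a(x)^(-1) ≡ x^2 + 2 (mod f(x))

Since f is irreducible over F_3, F_3[x]/(f) is a field and a(x) ≠ 0 has an inverse. Apply the extended Euclidean algorithm to f(x) and a(x) in F_3[x]: f(x) = (x)·a(x) + (2x + 2);  a(x) = (2x)·(2x + 2) + (2). The last nonzero remainder is the constant 2 = gcd(f, a) in F_3. Back-substituting through the division chain expresses 2 = s(x)·a(x) + t(x)·f(x) with s(x) ≡ 2x^2 + 1 (mod f), so (2x^2 + 1)·a(x) ≡ 2 (mod f). Multiplying by 2^(-1) ≡ 2 in F_3 gives a(x)^(-1) ≡ 2·(2x^2 + 1) ≡ x^2 + 2 (mod f). Check: (x^2 + x + 2)·(x^2 + 2) = x^4 + x^3 + x^2 + 2x + 1 ≡ 1 (mod x^3 + x^2 + x + 2).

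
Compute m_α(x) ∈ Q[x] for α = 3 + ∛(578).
m_α(x) = x^3 - 9x^2 + 27x - 605

Set β = α - 3 = ∛(578), so β^3 = 578. Then (α - 3)^3 - 578 = 0, i.e. α is a root of g(x) = (x - 3)^3 - 578 = x^3 - 9x^2 + 27x - 605. Since g(x) = h(x - 3) where h(x) = x^3 - 578, and h is irreducible over Q (because 578 is not a perfect cube, so h has no rational root, and a monic cubic with no rational root is irreducible), g is also irreducible (irreducibility is preserved under the substitution x → x - 3). Hence m_α(x) = x^3 - 9x^2 + 27x - 605.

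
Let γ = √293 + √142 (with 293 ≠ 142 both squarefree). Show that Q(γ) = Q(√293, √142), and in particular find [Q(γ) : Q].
[Q(γ) : Q] = 4 (equivalently, Q(γ) = Q(√293, √142))

Obviously Q(γ) ⊆ Q(√293, √142), and [Q(√293, √142):Q] = 4 (since 293, 142 are distinct squarefree integers > 1 with 41606 not a perfect square). To show equality we compute the minimal polynomial of γ. From γ = √293 + √142: γ^2 = 293 + 2√(41606) + 142 = 435 + 2√(41606), so γ^2 - 435 = 2√(41606); squaring, (γ^2 - 435)^2 = 4·41606, i.e. γ^4 - 870γ^2 + 189225 - 166424 = 0, i.e. γ^4 - 870γ^2 + 22801 = 0. So γ is a root of x^4 - 870x^2 + 22801. This polynomial is irreducible over Q: it has no rational root (each ±√293 ± √142 is irrational), and any factorization into two quadratics over Q would force √(41606) ∈ Q (pairing opposite roots) or √293, √142 ∈ Q (other pairings), all impossible. Hence [Q(γ):Q] = 4 = [Q(√293, √142):Q], so Q(γ) = Q(√293, √142).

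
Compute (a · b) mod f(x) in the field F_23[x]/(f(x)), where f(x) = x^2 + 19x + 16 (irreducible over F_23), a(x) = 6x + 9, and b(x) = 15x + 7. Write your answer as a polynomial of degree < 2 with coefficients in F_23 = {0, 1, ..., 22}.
a · b ≡ 8x + 3 (mod f(x))

Multiply in F_23[x]: a(x)·b(x) = (6x + 9)·(15x + 7) = 21x^2 + 16x + 17. This has degree ≥ 2, so divide by f(x) over F_23: 21x^2 + 16x + 17 = (21)·(x^2 + 19x + 16) + (8x + 3). Hence a·b ≡ 8x + 3 (mod f). (F_23[x]/(f) is a field with 23^2 = 529 elements since f is irreducible of degree 2.)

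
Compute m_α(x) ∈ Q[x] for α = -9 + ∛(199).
m_α(x) = x^3 + 27x^2 + 243x + 530

Set β = α + 9 = ∛(199), so β^3 = 199. Then (α + 9)^3 - 199 = 0, i.e. α is a root of g(x) = (x + 9)^3 - 199 = x^3 + 27x^2 + 243x + 530. Since g(x) = h(x + 9) where h(x) = x^3 - 199, and h is irreducible over Q (because 199 is not a perfect cube, so h has no rational root, and a monic cubic with no rational root is irreducible), g is also irreducible (irreducibility is preserved under the substitution x → x + 9). Hence m_α(x) = x^3 + 27x^2 + 243x + 530.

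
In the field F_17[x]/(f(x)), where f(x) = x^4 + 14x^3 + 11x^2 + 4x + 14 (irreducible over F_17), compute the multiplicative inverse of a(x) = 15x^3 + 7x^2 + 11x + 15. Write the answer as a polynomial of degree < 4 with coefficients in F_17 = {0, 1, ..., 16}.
a(x)^(-1) ≡ 7x^3 + 12x^2 + 9x + 3 (mod f(x))

Since f is irreducible over F_17, F_17[x]/(f) is a field and a(x) ≠ 0 has an inverse. Apply the extended Euclidean algorithm to f(x) and a(x) in F_17[x]: f(x) = (8x + 4)·a(x) + (14x^2 + 10x + 5);  a(x) = (12x + 15)·(14x^2 + 10x + 5) + (5x + 8);  (14x^2 + 10x + 5) = (13x + 5)·(5x + 8) + (16). The last nonzero remainder is the constant 16 = gcd(f, a) in F_17. Back-substituting through the division chain expresses 16 = s(x)·a(x) + t(x)·f(x) with s(x) ≡ 10x^3 + 5x^2 + 8x + 14 (mod f), so (10x^3 + 5x^2 + 8x + 14)·a(x) ≡ 16 (mod f). Multiplying by 16^(-1) ≡ 16 in F_17 gives a(x)^(-1) ≡ 16·(10x^3 + 5x^2 + 8x + 14) ≡ 7x^3 + 12x^2 + 9x + 3 (mod f). Check: (15x^3 + 7x^2 + 11x + 15)·(7x^3 + 12x^2 + 9x + 3) = 3x^6 + 8x^5 + 7x^4 + 5x^3 + 11x^2 + 15x + 11 ≡ 1 (mod x^4 + 14x^3 + 11x^2 + 4x + 14).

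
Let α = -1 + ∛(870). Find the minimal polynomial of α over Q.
m_α(x) = x^3 + 3x^2 + 3x - 869

Set β = α + 1 = ∛(870), so β^3 = 870. Then (α + 1)^3 - 870 = 0, i.e. α is a root of g(x) = (x + 1)^3 - 870 = x^3 + 3x^2 + 3x - 869. Since g(x) = h(x + 1) where h(x) = x^3 - 870, and h is irreducible over Q (because 870 is not a perfect cube, so h has no rational root, and a monic cubic with no rational root is irreducible), g is also irreducible (irreducibility is preserved under the substitution x → x + 1). Hence m_α(x) = x^3 + 3x^2 + 3x - 869.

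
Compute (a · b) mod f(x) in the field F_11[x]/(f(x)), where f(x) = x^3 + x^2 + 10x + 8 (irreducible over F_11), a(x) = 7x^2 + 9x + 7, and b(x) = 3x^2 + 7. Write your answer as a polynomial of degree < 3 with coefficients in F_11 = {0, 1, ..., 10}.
a · b ≡ 8x^2 + 1 (mod f(x))

Multiply in F_11[x]: a(x)·b(x) = (7x^2 + 9x + 7)·(3x^2 + 7) = 10x^4 + 5x^3 + 4x^2 + 8x + 5. This has degree ≥ 3, so divide by f(x) over F_11: 10x^4 + 5x^3 + 4x^2 + 8x + 5 = (10x + 6)·(x^3 + x^2 + 10x + 8) + (8x^2 + 1). Hence a·b ≡ 8x^2 + 1 (mod f). (F_11[x]/(f) is a field with 11^3 = 1331 elements since f is irreducible of degree 3.)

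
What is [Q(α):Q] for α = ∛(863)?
[Q(α):Q] = 3

The minimal polynomial of α is x^3 - 863, irreducible over Q since 863 is not a perfect cube (so x^3 - 863 has no rational root). Hence [Q(α):Q] = deg(m_α) = 3.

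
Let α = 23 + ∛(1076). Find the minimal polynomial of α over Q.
m_α(x) = x^3 - 69x^2 + 1587x - 13243

Set β = α - 23 = ∛(1076), so β^3 = 1076. Then (α - 23)^3 - 1076 = 0, i.e. α is a root of g(x) = (x - 23)^3 - 1076 = x^3 - 69x^2 + 1587x - 13243. Since g(x) = h(x - 23) where h(x) = x^3 - 1076, and h is irreducible over Q (because 1076 is not a perfect cube, so h has no rational root, and a monic cubic with no rational root is irreducible), g is also irreducible (irreducibility is preserved under the substitution x → x - 23). Hence m_α(x) = x^3 - 69x^2 + 1587x - 13243.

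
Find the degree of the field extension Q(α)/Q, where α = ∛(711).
[Q(α):Q] = 3

The minimal polynomial of α is x^3 - 711, irreducible over Q since 711 is not a perfect cube (so x^3 - 711 has no rational root). Hence [Q(α):Q] = deg(m_α) = 3.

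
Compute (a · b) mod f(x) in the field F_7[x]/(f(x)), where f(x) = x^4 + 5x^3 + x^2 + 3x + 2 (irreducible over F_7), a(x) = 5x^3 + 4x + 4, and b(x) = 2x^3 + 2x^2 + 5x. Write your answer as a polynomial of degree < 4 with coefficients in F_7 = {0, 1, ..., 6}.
a · b ≡ 3x^3 + 3x^2 + 5x + 2 (mod f(x))

Multiply in F_7[x]: a(x)·b(x) = (5x^3 + 4x + 4)·(2x^3 + 2x^2 + 5x) = 3x^6 + 3x^5 + 5x^4 + 2x^3 + 6x. This has degree ≥ 4, so divide by f(x) over F_7: 3x^6 + 3x^5 + 5x^4 + 2x^3 + 6x = (3x^2 + 2x + 6)·(x^4 + 5x^3 + x^2 + 3x + 2) + (3x^3 + 3x^2 + 5x + 2). Hence a·b ≡ 3x^3 + 3x^2 + 5x + 2 (mod f). (F_7[x]/(f) is a field with 7^4 = 2401 elements since f is irreducible of degree 4.)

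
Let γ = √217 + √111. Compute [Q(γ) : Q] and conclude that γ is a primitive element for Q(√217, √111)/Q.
[Q(γ) : Q] = 4 (equivalently, Q(γ) = Q(√217, √111))

Obviously Q(γ) ⊆ Q(√217, √111), and [Q(√217, √111):Q] = 4 (since 217, 111 are distinct squarefree integers > 1 with 24087 not a perfect square). To show equality we compute the minimal polynomial of γ. From γ = √217 + √111: γ^2 = 217 + 2√(24087) + 111 = 328 + 2√(24087), so γ^2 - 328 = 2√(24087); squaring, (γ^2 - 328)^2 = 4·24087, i.e. γ^4 - 656γ^2 + 107584 - 96348 = 0, i.e. γ^4 - 656γ^2 + 11236 = 0. So γ is a root of x^4 - 656x^2 + 11236. This polynomial is irreducible over Q: it has no rational root (each ±√217 ± √111 is irrational), and any factorization into two quadratics over Q would force √(24087) ∈ Q (pairing opposite roots) or √217, √111 ∈ Q (other pairings), all impossible. Hence [Q(γ):Q] = 4 = [Q(√217, √111):Q], so Q(γ) = Q(√217, √111).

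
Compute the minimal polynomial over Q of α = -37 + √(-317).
m_α(x) = x^2 + 74x + 1686

From α + 37 = √(-317), squaring gives (α + 37)^2 = -317, i.e. α^2 + 74α + 1369 = -317, so α^2 + 74α + 1686 = 0. The discriminant of x^2 + 74x + 1686 is (74)^2 - 4·(1686) = 5476 - 6744 = -1268, and 4·(-317) is not a perfect square in Q since -317 is squarefree and ≠ 1. Hence x^2 + 74x + 1686 is irreducible over Q and is the minimal polynomial of α.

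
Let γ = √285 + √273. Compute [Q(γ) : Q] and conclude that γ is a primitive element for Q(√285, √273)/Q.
[Q(γ) : Q] = 4 (equivalently, Q(γ) = Q(√285, √273))

Obviously Q(γ) ⊆ Q(√285, √273), and [Q(√285, √273):Q] = 4 (since 285, 273 are distinct squarefree integers > 1 with 77805 not a perfect square). To show equality we compute the minimal polynomial of γ. From γ = √285 + √273: γ^2 = 285 + 2√(77805) + 273 = 558 + 2√(77805), so γ^2 - 558 = 2√(77805); squaring, (γ^2 - 558)^2 = 4·77805, i.e. γ^4 - 1116γ^2 + 311364 - 311220 = 0, i.e. γ^4 - 1116γ^2 + 144 = 0. So γ is a root of x^4 - 1116x^2 + 144. This polynomial is irreducible over Q: it has no rational root (each ±√285 ± √273 is irrational), and any factorization into two quadratics over Q would force √(77805) ∈ Q (pairing opposite roots) or √285, √273 ∈ Q (other pairings), all impossible. Hence [Q(γ):Q] = 4 = [Q(√285, √273):Q], so Q(γ) = Q(√285, √273).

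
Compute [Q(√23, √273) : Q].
[Q(√23, √273) : Q] = 4

[Q(√23):Q] = 2 (min poly x^2 - 23, irreducible since 23 is squarefree > 1). For the top step, suppose √273 ∈ Q(√23), say √273 = c + d√23 with c, d ∈ Q. Squaring: 273 = c^2 + 23d^2 + 2cd√23. Since √23 ∉ Q this forces 2cd = 0. If d = 0 then √273 = c ∈ Q, contradicting 273 squarefree > 1. If c = 0 then 273 = 23d^2, so 23·273 = (23d)^2 is a perfect square in Q — but 23·273 = 6279 is not a perfect square (since 23 and 273 are distinct squarefree integers). Contradiction. Hence √273 ∉ Q(√23), so x^2 - 273 stays irreducible over Q(√23) and [Q(√23, √273) : Q(√23)] = 2. By the tower law, [Q(√23, √273) : Q] = 2 · 2 = 4.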